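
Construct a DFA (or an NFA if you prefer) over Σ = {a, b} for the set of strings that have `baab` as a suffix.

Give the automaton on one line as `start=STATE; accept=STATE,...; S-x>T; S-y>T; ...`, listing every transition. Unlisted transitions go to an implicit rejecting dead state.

Let each state record the length of the longest suffix of the input read so far that is also a prefix of `baab`. S1 means the last symbol is `b`; S2 means the last 2 symbols are `ba`; S3 means the last 3 symbols are `baa`; S4 means the last 4 symbols are `baab`. Accept only at S4, where the string currently ends in `baab`.
5 states suffice.
        a   b  
>  S0   S0  S1 
   S1   S2  S1 
   S2   S3  S1 
   S3   S0  S4 
 * S4   S2  S1 
(> = start, * = accepting)

start=S0; accept=S4; S0-a>S0; S0-b>S1; S1-a>S2; S1-b>S1; S2-a>S3; S2-b>S1; S3-a>S0; S3-b>S4; S4-a>S2; S4-b>S1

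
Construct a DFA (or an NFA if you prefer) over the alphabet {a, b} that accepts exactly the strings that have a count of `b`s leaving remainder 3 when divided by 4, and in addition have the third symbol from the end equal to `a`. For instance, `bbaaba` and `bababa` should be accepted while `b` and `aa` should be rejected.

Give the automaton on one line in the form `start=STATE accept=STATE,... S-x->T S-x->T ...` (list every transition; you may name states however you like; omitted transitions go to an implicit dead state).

start=q0 accept=q7,q11,q12,q14 q0-a->q0 q0-b->q1 q1-a->q2 q1-b->q3 q2-a->q2 q2-b->q4 q3-a->q5 q3-b->q6 q4-a->q5 q4-b->q7 q5-a->q8 q5-b->q9 q6-a->q10 q6-b->q0 q7-a->q10 q7-b->q0 q8-a->q8 q8-b->q11 q9-a->q12 q9-b->q0 q10-a->q13 q10-b->q0 q11-a->q12 q11-b->q0 q12-a->q13 q12-b->q0 q13-a->q14 q13-b->q0 q14-a->q14 q14-b->q0

Run two small machines in parallel and take their product. One (4 states) tracks the count of `b`s modulo 4; the other (15 states) tracks the last 3 symbols read. Each combined state is a pair, one component from each; accept when both components accept. After merging equivalent states the machine shrinks.
          a    b  
>  q0     q0   q1 
   q1     q2   q3 
   q2     q2   q4 
   q3     q5   q6 
   q4     q5   q7 
   q5     q8   q9 
   q6    q10   q0 
 * q7    q10   q0 
   q8     q8  q11 
   q9    q12   q0 
   q10   q13   q0 
 * q11   q12   q0 
 * q12   q13   q0 
   q13   q14   q0 
 * q14   q14   q0 
(> = start, * = accepting)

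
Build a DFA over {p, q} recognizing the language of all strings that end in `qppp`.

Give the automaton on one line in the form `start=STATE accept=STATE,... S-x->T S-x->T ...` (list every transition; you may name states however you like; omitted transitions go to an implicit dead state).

Remember how much of `qppp` the current input suffix matches. State S0 means no match yet; S1 means the last symbol is `q`; S2 means the last 2 symbols are `qp`; S3 means the last 3 symbols are `qpp`; S4 means the last 4 symbols are `qppp`. Only S4 accepts. On a mismatch, fall back to the longest proper suffix that is still a prefix of `qppp`.
A 5-state machine:
        p   q  
>  S0   S0  S1 
   S1   S2  S1 
   S2   S3  S1 
   S3   S4  S1 
 * S4   S0  S1 
(> = start, * = accepting)

start=S0 accept=S4 S0-p->S0 S0-q->S1 S1-p->S2 S1-q->S1 S2-p->S3 S2-q->S1 S3-p->S4 S3-q->S1 S4-p->S0 S4-q->S1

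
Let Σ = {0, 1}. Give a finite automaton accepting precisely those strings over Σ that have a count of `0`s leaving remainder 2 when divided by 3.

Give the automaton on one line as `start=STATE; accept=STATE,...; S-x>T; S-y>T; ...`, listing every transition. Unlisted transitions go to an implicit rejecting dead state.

Keep the running count of `0`s modulo 3: each `0` advances along the cycle q0 → q1 → q2 → q0 while other symbols loop. Accept at q2.
With 3 states:
        0   1  
>  q0   q1  q0 
   q1   q2  q1 
 * q2   q0  q2 
(> = start, * = accepting)

start=q0; accept=q2; q0-0>q1; q0-1>q0; q1-0>q2; q1-1>q1; q2-0>q0; q2-1>q2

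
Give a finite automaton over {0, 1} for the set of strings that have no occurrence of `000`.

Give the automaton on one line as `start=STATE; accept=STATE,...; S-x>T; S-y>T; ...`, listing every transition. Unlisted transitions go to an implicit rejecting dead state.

This is the complement of 'contains `000`'. Use the same substring-matching states — s0 through s3 holding how much of `000` has just been matched — but flip the accepting set: everything except the trap s3 accepts.
With 4 states:
        0   1  
>* s0   s1  s0 
 * s1   s2  s0 
 * s2   s3  s0 
   s3   s3  s3 
(> = start, * = accepting)

start=s0; accept=s0,s1,s2; s0-0>s1; s0-1>s0; s1-0>s2; s1-1>s0; s2-0>s3; s2-1>s0; s3-0>s3; s3-1>s3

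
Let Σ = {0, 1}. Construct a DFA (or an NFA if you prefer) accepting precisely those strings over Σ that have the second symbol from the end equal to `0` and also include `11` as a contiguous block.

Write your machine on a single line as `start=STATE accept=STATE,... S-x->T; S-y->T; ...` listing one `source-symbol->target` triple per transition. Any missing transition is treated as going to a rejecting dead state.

Run two small machines in parallel and take their product. One (7 states) tracks the last 2 symbols read; the other (3 states) tracks whether and how much of `11` has been seen. Each combined state is a pair, one component from each; accept when both components accept.
        0   1  
>  s0   s1  s2 
   s1   s3  s4 
   s2   s5  s6 
   s3   s3  s4 
   s4   s5  s6 
   s5   s3  s4 
   s6   s7  s6 
   s7   s8  s9 
 * s8   s8  s9 
 * s9   s7  s6 
(> = start, * = accepting)

start=s0; accept=s8,s9; s0-0->s1; s0-1->s2; s1-0->s3; s1-1->s4; s2-0->s5; s2-1->s6; s3-0->s3; s3-1->s4; s4-0->s5; s4-1->s6; s5-0->s3; s5-1->s4; s6-0->s7; s6-1->s6; s7-0->s8; s7-1->s9; s8-0->s8; s8-1->s9; s9-0->s7; s9-1->s6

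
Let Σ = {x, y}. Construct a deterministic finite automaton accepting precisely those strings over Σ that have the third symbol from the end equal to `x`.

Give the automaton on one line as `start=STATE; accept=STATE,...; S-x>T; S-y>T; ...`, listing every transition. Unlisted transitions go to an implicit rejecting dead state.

Because acceptance depends on a position counted from the end, the machine has to buffer the most recent 3 symbols. Make each state the string of the last up-to-3 symbols read; on input `x` shift the window left and append `x`. Accept when the buffered window has length 3 and begins with `x`.
15 states suffice.
          x    y  
>  q0     q1   q2 
   q1     q3   q4 
   q2     q5   q6 
   q3     q7   q8 
   q4     q9  q10 
   q5    q11  q12 
   q6    q13  q14 
 * q7     q7   q8 
 * q8     q9  q10 
 * q9    q11  q12 
 * q10   q13  q14 
   q11    q7   q8 
   q12    q9  q10 
   q13   q11  q12 
   q14   q13  q14 
(> = start, * = accepting)

start=q0; accept=q7,q8,q9,q10; q0-x>q1; q0-y>q2; q1-x>q3; q1-y>q4; q2-x>q5; q2-y>q6; q3-x>q7; q3-y>q8; q4-x>q9; q4-y>q10; q5-x>q11; q5-y>q12; q6-x>q13; q6-y>q14; q7-x>q7; q7-y>q8; q8-x>q9; q8-y>q10; q9-x>q11; q9-y>q12; q10-x>q13; q10-y>q14; q11-x>q7; q11-y>q8; q12-x>q9; q12-y>q10; q13-x>q11; q13-y>q12; q14-x>q13; q14-y>q14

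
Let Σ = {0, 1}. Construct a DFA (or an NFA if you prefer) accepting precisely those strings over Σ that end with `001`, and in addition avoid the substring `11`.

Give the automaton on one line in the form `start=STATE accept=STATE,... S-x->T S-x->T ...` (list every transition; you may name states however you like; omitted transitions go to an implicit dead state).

start=A accept=F A-0->B A-1->C B-0->D B-1->C C-0->B C-1->E D-0->D D-1->F E-0->E E-1->E F-0->B F-1->E

Handle the two conditions separately and then intersect. The first has 4 states tracking how much of the suffix `001` has currently been matched; the second has 3 states tracking partial matches of the forbidden pattern `11`. A product state is a pair (one from each), accepting exactly when both do. Minimizing collapses redundant product states.
6 states suffice.
       0  1 
>  A   B  C 
   B   D  C 
   C   B  E 
   D   D  F 
   E   E  E 
 * F   B  E 
(> = start, * = accepting)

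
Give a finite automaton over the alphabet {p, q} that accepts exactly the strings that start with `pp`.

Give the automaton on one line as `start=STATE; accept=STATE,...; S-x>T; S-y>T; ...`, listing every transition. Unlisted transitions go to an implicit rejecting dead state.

start=A; accept=C; A-p>B; A-q>D; B-p>C; B-q>D; C-p>C; C-q>C; D-p>D; D-q>D

Walk along `pp` while the input agrees: from A take `p` to B, and so on. Any deviation drops to the rejecting sink D. Once C is reached the prefix is confirmed and every continuation is accepted.
       p  q 
>  A   B  D 
   B   C  D 
 * C   C  C 
   D   D  D 
(> = start, * = accepting)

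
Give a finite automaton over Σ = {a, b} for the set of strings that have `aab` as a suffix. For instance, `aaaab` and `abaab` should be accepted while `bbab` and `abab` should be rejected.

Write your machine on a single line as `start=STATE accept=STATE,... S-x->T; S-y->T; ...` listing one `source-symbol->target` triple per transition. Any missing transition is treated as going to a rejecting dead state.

Let each state record the length of the longest suffix of the input read so far that is also a prefix of `aab`. S1 means the last symbol is `a`; S2 means the last 2 symbols are `aa`; S3 means the last 3 symbols are `aab`. Accept only at S3, where the string currently ends in `aab`.
With 4 states:
        a   b  
>  S0   S1  S0 
   S1   S2  S0 
   S2   S2  S3 
 * S3   S1  S0 
(> = start, * = accepting)

start=S0; accept=S3; S0-a->S1; S0-b->S0; S1-a->S2; S1-b->S0; S2-a->S2; S2-b->S3; S3-a->S1; S3-b->S0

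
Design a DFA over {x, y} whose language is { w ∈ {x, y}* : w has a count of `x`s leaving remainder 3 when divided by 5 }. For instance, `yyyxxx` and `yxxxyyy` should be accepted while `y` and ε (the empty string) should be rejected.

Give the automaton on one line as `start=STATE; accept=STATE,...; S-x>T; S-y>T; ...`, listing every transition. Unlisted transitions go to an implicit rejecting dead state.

The only thing that matters is how many `x`s have appeared, reduced mod 5. Use one state per residue: A for 0, …, E for 4. Reading `x` moves to the next residue; anything else stays put. D is accepting.
A 5-state machine:
       x  y 
>  A   B  A 
   B   C  B 
   C   D  C 
 * D   E  D 
   E   A  E 
(> = start, * = accepting)

start=A; accept=D; A-x>B; A-y>A; B-x>C; B-y>B; C-x>D; C-y>C; D-x>E; D-y>D; E-x>A; E-y>E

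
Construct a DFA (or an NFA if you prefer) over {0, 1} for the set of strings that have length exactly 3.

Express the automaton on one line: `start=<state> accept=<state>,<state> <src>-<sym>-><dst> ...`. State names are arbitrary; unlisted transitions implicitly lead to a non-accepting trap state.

start=S0 accept=S3 S0-0->S1 S0-1->S1 S1-0->S2 S1-1->S2 S2-0->S3 S2-1->S3 S3-0->S4 S3-1->S4 S4-0->S4 S4-1->S4

Count input length up to 4: every symbol moves from S0 toward S4, which means 'more than 3' and absorbs. Accept from {S3}.
5 states suffice.
        0   1  
>  S0   S1  S1 
   S1   S2  S2 
   S2   S3  S3 
 * S3   S4  S4 
   S4   S4  S4 
(> = start, * = accepting)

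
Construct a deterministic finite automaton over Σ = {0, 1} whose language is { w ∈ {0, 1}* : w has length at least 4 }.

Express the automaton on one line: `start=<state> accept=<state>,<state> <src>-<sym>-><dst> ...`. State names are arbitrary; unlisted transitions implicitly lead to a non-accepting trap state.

Count input length up to 5: every symbol moves from s0 toward s5, which means 'more than 4' and absorbs. Accept from {s4, s5}.
        0   1  
>  s0   s1  s1 
   s1   s2  s2 
   s2   s3  s3 
   s3   s4  s4 
 * s4   s5  s5 
 * s5   s5  s5 
(> = start, * = accepting)

start=s0 accept=s4,s5 s0-0->s1 s0-1->s1 s1-0->s2 s1-1->s2 s2-0->s3 s2-1->s3 s3-0->s4 s3-1->s4 s4-0->s5 s4-1->s5 s5-0->s5 s5-1->s5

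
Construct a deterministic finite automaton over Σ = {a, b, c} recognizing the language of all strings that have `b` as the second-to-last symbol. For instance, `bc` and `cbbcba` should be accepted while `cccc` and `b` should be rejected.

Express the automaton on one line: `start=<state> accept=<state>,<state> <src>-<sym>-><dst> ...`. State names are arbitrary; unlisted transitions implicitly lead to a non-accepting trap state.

start=s0 accept=s7,s8,s9 s0-a->s1 s0-b->s2 s0-c->s3 s1-a->s4 s1-b->s5 s1-c->s6 s2-a->s7 s2-b->s8 s2-c->s9 s3-a->s10 s3-b->s11 s3-c->s12 s4-a->s4 s4-b->s5 s4-c->s6 s5-a->s7 s5-b->s8 s5-c->s9 s6-a->s10 s6-b->s11 s6-c->s12 s7-a->s4 s7-b->s5 s7-c->s6 s8-a->s7 s8-b->s8 s8-c->s9 s9-a->s10 s9-b->s11 s9-c->s12 s10-a->s4 s10-b->s5 s10-c->s6 s11-a->s7 s11-b->s8 s11-c->s9 s12-a->s10 s12-b->s11 s12-c->s12

Because acceptance depends on a position counted from the end, the machine has to buffer the most recent 2 symbols. Make each state the string of the last up-to-2 symbols read; on input `x` shift the window left and append `x`. Accept when the buffered window has length 2 and begins with `b`.
13 states suffice.
          a    b    c  
>  s0     s1   s2   s3 
   s1     s4   s5   s6 
   s2     s7   s8   s9 
   s3    s10  s11  s12 
   s4     s4   s5   s6 
   s5     s7   s8   s9 
   s6    s10  s11  s12 
 * s7     s4   s5   s6 
 * s8     s7   s8   s9 
 * s9    s10  s11  s12 
   s10    s4   s5   s6 
   s11    s7   s8   s9 
   s12   s10  s11  s12 
(> = start, * = accepting)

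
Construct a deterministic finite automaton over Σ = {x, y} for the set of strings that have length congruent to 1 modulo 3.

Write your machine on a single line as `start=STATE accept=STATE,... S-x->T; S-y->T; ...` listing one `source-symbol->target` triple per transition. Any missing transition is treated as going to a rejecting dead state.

Only the length mod 3 matters, so use a 3-cycle: from any state, every input symbol moves to the next state, wrapping q2 back to q0. Mark q1 accepting.
3 states suffice.
        x   y  
>  q0   q1  q1 
 * q1   q2  q2 
   q2   q0  q0 
(> = start, * = accepting)

start=q0; accept=q1; q0-x->q1; q0-y->q1; q1-x->q2; q1-y->q2; q2-x->q0; q2-y->q0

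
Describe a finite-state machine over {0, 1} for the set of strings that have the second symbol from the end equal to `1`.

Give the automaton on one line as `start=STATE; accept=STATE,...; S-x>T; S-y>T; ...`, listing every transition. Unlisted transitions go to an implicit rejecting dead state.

A DFA must remember the last 2 symbols (since which symbol is second-to-last isn't known until the input ends). Use one state per possible window of the last ≤2 symbols; accept from those whose window starts with `1`.
        0   1  
>  s0   s1  s2 
   s1   s3  s4 
   s2   s5  s6 
   s3   s3  s4 
   s4   s5  s6 
 * s5   s3  s4 
 * s6   s5  s6 
(> = start, * = accepting)

start=s0; accept=s5,s6; s0-0>s1; s0-1>s2; s1-0>s3; s1-1>s4; s2-0>s5; s2-1>s6; s3-0>s3; s3-1>s4; s4-0>s5; s4-1>s6; s5-0>s3; s5-1>s4; s6-0>s5; s6-1>s6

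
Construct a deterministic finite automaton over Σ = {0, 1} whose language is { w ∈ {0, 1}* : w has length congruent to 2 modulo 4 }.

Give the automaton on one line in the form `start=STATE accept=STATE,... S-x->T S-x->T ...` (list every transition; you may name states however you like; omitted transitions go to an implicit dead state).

Count input length modulo 4: every symbol advances one step around the cycle S0 → S1 → S2 → S3 → S0. Accept at S2.
        0   1  
>  S0   S1  S1 
   S1   S2  S2 
 * S2   S3  S3 
   S3   S0  S0 
(> = start, * = accepting)

start=S0 accept=S2 S0-0->S1 S0-1->S1 S1-0->S2 S1-1->S2 S2-0->S3 S2-1->S3 S3-0->S0 S3-1->S0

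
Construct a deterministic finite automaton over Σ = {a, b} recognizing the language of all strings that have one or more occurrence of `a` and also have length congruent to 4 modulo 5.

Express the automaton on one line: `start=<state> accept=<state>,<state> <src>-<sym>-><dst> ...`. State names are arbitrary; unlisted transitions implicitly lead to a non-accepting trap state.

Handle the two conditions separately and then intersect. One (3 states) tracks the count of `a`s, saturating at 2; the other (5 states) tracks the input length modulo 5. Each combined state is a pair, one component from each; accept when both components accept.
With 15 states:
          a    b  
>  q0     q1   q2 
   q1     q3   q4 
   q2     q4   q5 
   q3     q6   q6 
   q4     q6   q7 
   q5     q7   q8 
   q6     q9   q9 
   q7     q9  q10 
   q8    q10  q11 
 * q9    q12  q12 
 * q10   q12  q13 
   q11   q13   q0 
   q12   q14  q14 
   q13   q14   q1 
   q14    q3   q3 
(> = start, * = accepting)

start=q0 accept=q9,q10 q0-a->q1 q0-b->q2 q1-a->q3 q1-b->q4 q2-a->q4 q2-b->q5 q3-a->q6 q3-b->q6 q4-a->q6 q4-b->q7 q5-a->q7 q5-b->q8 q6-a->q9 q6-b->q9 q7-a->q9 q7-b->q10 q8-a->q10 q8-b->q11 q9-a->q12 q9-b->q12 q10-a->q12 q10-b->q13 q11-a->q13 q11-b->q0 q12-a->q14 q12-b->q14 q13-a->q14 q13-b->q1 q14-a->q3 q14-b->q3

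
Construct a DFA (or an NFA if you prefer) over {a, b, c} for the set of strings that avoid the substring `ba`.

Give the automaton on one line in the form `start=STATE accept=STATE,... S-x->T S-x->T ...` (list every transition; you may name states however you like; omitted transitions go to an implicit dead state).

start=q0 accept=q0,q1 q0-a->q0 q0-b->q1 q0-c->q0 q1-a->q2 q1-b->q1 q1-c->q0 q2-a->q2 q2-b->q2 q2-c->q2

This is the complement of 'contains `ba`'. Use the same substring-matching states — q0 through q2 holding how much of `ba` has just been matched — but flip the accepting set: everything except the trap q2 accepts.
A 3-state machine:
        a   b   c  
>* q0   q0  q1  q0 
 * q1   q2  q1  q0 
   q2   q2  q2  q2 
(> = start, * = accepting)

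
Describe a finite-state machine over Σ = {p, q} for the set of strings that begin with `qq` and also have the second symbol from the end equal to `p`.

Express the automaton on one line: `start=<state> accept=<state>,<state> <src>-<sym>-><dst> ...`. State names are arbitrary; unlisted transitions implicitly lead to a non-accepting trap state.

start=s0 accept=s5,s6 s0-p->s1 s0-q->s2 s1-p->s1 s1-q->s1 s2-p->s1 s2-q->s3 s3-p->s4 s3-q->s3 s4-p->s5 s4-q->s6 s5-p->s5 s5-q->s6 s6-p->s4 s6-q->s3

Build one automaton per condition and run them in lockstep. One (4 states) tracks whether the input so far still matches the prefix `qq`; the other (7 states) tracks the last 2 symbols read. Each combined state is a pair, one component from each; accept when both components accept. After merging equivalent states the machine shrinks.
7 states suffice.
        p   q  
>  s0   s1  s2 
   s1   s1  s1 
   s2   s1  s3 
   s3   s4  s3 
   s4   s5  s6 
 * s5   s5  s6 
 * s6   s4  s3 
(> = start, * = accepting)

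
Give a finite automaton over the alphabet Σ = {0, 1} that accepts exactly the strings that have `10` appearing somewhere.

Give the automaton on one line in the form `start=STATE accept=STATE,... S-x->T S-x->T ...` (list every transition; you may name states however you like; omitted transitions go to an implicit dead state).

start=S0 accept=S2 S0-0->S0 S0-1->S1 S1-0->S2 S1-1->S1 S2-0->S2 S2-1->S2

Track how much of `10` has been matched so far: state S0 is no progress, S2 is the absorbing accept state reached once `10` has occurred. Intermediate states record partial matches; on a mismatch, fall back to the longest reusable overlap.
3 states suffice.
        0   1  
>  S0   S0  S1 
   S1   S2  S1 
 * S2   S2  S2 
(> = start, * = accepting)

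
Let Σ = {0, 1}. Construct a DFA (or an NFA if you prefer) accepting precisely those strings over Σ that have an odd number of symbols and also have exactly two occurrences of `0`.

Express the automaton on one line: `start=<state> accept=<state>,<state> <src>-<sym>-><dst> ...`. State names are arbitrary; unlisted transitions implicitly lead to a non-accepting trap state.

Build one automaton per condition and run them in lockstep. One (2 states) tracks the input length modulo 2; the other (4 states) tracks the count of `0`s, saturating at 3. Each combined state is a pair, one component from each; accept when both components accept. After merging equivalent states the machine shrinks.
A 7-state machine:
        0   1  
>  S0   S1  S2 
   S1   S3  S4 
   S2   S4  S0 
   S3   S5  S6 
   S4   S6  S1 
   S5   S5  S5 
 * S6   S5  S3 
(> = start, * = accepting)

start=S0 accept=S6 S0-0->S1 S0-1->S2 S1-0->S3 S1-1->S4 S2-0->S4 S2-1->S0 S3-0->S5 S3-1->S6 S4-0->S6 S4-1->S1 S5-0->S5 S5-1->S5 S6-0->S5 S6-1->S3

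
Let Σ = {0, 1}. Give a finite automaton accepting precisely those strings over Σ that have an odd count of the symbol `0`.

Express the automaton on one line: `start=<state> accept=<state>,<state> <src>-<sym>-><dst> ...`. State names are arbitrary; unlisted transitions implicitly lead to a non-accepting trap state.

Keep the running count of `0`s modulo 2: each `0` advances along the cycle S0 → S1 → S0 while other symbols loop. Accept at S1.
A 2-state machine:
        0   1  
>  S0   S1  S0 
 * S1   S0  S1 
(> = start, * = accepting)

start=S0 accept=S1 S0-0->S1 S0-1->S0 S1-0->S0 S1-1->S1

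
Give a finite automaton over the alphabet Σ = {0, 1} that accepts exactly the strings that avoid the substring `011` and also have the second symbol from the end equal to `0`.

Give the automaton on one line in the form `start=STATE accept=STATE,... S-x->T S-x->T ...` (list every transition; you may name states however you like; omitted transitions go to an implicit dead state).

Build one automaton per condition and run them in lockstep. The first has 4 states tracking partial matches of the forbidden pattern `011`; the second has 7 states tracking the last 2 symbols read. A product state is a pair (one from each), accepting exactly when both do.
          0    1  
>  q0     q1   q2 
   q1     q3   q4 
   q2     q5   q6 
 * q3     q3   q4 
 * q4     q5   q7 
   q5     q3   q4 
   q6     q5   q6 
   q7     q8   q7 
   q8     q9  q10 
   q9     q9  q10 
   q10    q8   q7 
(> = start, * = accepting)

start=q0 accept=q3,q4 q0-0->q1 q0-1->q2 q1-0->q3 q1-1->q4 q2-0->q5 q2-1->q6 q3-0->q3 q3-1->q4 q4-0->q5 q4-1->q7 q5-0->q3 q5-1->q4 q6-0->q5 q6-1->q6 q7-0->q8 q7-1->q7 q8-0->q9 q8-1->q10 q9-0->q9 q9-1->q10 q10-0->q8 q10-1->q7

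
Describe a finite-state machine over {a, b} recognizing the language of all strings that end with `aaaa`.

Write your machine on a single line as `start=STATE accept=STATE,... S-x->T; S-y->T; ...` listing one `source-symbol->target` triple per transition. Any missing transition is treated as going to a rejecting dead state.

start=q0; accept=q4; q0-a->q1; q0-b->q0; q1-a->q2; q1-b->q0; q2-a->q3; q2-b->q0; q3-a->q4; q3-b->q0; q4-a->q4; q4-b->q0

Let each state record the length of the longest suffix of the input read so far that is also a prefix of `aaaa`. q1 means the last symbol is `a`; q2 means the last 2 symbols are `aa`; q3 means the last 3 symbols are `aaa`; q4 means the last 4 symbols are `aaaa`. Accept only at q4, where the string currently ends in `aaaa`.
        a   b  
>  q0   q1  q0 
   q1   q2  q0 
   q2   q3  q0 
   q3   q4  q0 
 * q4   q4  q0 
(> = start, * = accepting)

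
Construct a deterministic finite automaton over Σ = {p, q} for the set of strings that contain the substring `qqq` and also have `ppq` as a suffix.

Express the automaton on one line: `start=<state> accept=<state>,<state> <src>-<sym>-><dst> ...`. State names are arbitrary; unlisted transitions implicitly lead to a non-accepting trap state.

start=S0 accept=S6 S0-p->S0 S0-q->S1 S1-p->S0 S1-q->S2 S2-p->S0 S2-q->S3 S3-p->S4 S3-q->S3 S4-p->S5 S4-q->S3 S5-p->S5 S5-q->S6 S6-p->S4 S6-q->S3

Build one automaton per condition and run them in lockstep. One (4 states) tracks whether and how much of `qqq` has been seen; the other (4 states) tracks how much of the suffix `ppq` has currently been matched. Each combined state is a pair, one component from each; accept when both components accept. Equivalent product states are then merged.
A 7-state machine:
        p   q  
>  S0   S0  S1 
   S1   S0  S2 
   S2   S0  S3 
   S3   S4  S3 
   S4   S5  S3 
   S5   S5  S6 
 * S6   S4  S3 
(> = start, * = accepting)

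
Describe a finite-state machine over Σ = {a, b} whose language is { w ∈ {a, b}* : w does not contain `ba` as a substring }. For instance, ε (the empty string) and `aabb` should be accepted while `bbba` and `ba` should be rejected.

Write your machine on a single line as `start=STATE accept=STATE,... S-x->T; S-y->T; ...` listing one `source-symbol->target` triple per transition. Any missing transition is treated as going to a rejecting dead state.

start=q0; accept=q0,q1; q0-a->q0; q0-b->q1; q1-a->q2; q1-b->q1; q2-a->q2; q2-b->q2

This is the complement of 'contains `ba`'. Use the same substring-matching states — q0 through q2 holding how much of `ba` has just been matched — but flip the accepting set: everything except the trap q2 accepts.
With 3 states:
        a   b  
>* q0   q0  q1 
 * q1   q2  q1 
   q2   q2  q2 
(> = start, * = accepting)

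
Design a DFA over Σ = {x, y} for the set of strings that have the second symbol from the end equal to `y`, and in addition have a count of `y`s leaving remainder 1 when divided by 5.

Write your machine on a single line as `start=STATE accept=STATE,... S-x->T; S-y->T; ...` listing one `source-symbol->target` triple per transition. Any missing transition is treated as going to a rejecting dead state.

Run two small machines in parallel and take their product. The first has 7 states tracking the last 2 symbols read; the second has 5 states tracking the count of `y`s modulo 5. A product state is a pair (one from each), accepting exactly when both do.
23 states suffice.
          x    y  
>  q0     q1   q2 
   q1     q3   q4 
   q2     q5   q6 
   q3     q3   q4 
   q4     q5   q6 
 * q5     q7   q8 
   q6     q9  q10 
   q7     q7   q8 
   q8     q9  q10 
   q9    q11  q12 
   q10   q13  q14 
   q11   q11  q12 
   q12   q13  q14 
   q13   q15  q16 
   q14   q17  q18 
   q15   q15  q16 
   q16   q17  q18 
   q17   q19  q20 
   q18   q21  q22 
   q19   q19  q20 
   q20   q21  q22 
   q21    q3   q4 
 * q22    q5   q6 
(> = start, * = accepting)

start=q0; accept=q5,q22; q0-x->q1; q0-y->q2; q1-x->q3; q1-y->q4; q2-x->q5; q2-y->q6; q3-x->q3; q3-y->q4; q4-x->q5; q4-y->q6; q5-x->q7; q5-y->q8; q6-x->q9; q6-y->q10; q7-x->q7; q7-y->q8; q8-x->q9; q8-y->q10; q9-x->q11; q9-y->q12; q10-x->q13; q10-y->q14; q11-x->q11; q11-y->q12; q12-x->q13; q12-y->q14; q13-x->q15; q13-y->q16; q14-x->q17; q14-y->q18; q15-x->q15; q15-y->q16; q16-x->q17; q16-y->q18; q17-x->q19; q17-y->q20; q18-x->q21; q18-y->q22; q19-x->q19; q19-y->q20; q20-x->q21; q20-y->q22; q21-x->q3; q21-y->q4; q22-x->q5; q22-y->q6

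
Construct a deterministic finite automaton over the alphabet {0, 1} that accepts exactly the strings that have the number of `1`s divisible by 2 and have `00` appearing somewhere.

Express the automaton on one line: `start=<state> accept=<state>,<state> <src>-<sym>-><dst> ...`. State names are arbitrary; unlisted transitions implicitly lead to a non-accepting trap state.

start=q0 accept=q3 q0-0->q1 q0-1->q2 q1-0->q3 q1-1->q2 q2-0->q4 q2-1->q0 q3-0->q3 q3-1->q5 q4-0->q5 q4-1->q0 q5-0->q5 q5-1->q3

Run two small machines in parallel and take their product. One (2 states) tracks the count of `1`s modulo 2; the other (3 states) tracks whether and how much of `00` has been seen. Each combined state is a pair, one component from each; accept when both components accept.
A 6-state machine:
        0   1  
>  q0   q1  q2 
   q1   q3  q2 
   q2   q4  q0 
 * q3   q3  q5 
   q4   q5  q0 
   q5   q5  q3 
(> = start, * = accepting)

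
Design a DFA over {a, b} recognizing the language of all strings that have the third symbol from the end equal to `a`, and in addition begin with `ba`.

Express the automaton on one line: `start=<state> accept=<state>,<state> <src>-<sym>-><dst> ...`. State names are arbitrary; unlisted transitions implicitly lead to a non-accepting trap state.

start=q0 accept=q17,q18,q19,q20 q0-a->q1 q0-b->q2 q1-a->q3 q1-b->q4 q2-a->q5 q2-b->q6 q3-a->q7 q3-b->q8 q4-a->q9 q4-b->q10 q5-a->q11 q5-b->q12 q6-a->q13 q6-b->q14 q7-a->q7 q7-b->q8 q8-a->q9 q8-b->q10 q9-a->q15 q9-b->q16 q10-a->q13 q10-b->q14 q11-a->q17 q11-b->q18 q12-a->q19 q12-b->q20 q13-a->q15 q13-b->q16 q14-a->q13 q14-b->q14 q15-a->q7 q15-b->q8 q16-a->q9 q16-b->q10 q17-a->q17 q17-b->q18 q18-a->q19 q18-b->q20 q19-a->q11 q19-b->q12 q20-a->q21 q20-b->q22 q21-a->q11 q21-b->q12 q22-a->q21 q22-b->q22

Run two small machines in parallel and take their product. The first has 15 states tracking the last 3 symbols read; the second has 4 states tracking whether the input so far still matches the prefix `ba`. A product state is a pair (one from each), accepting exactly when both do.
23 states suffice.
          a    b  
>  q0     q1   q2 
   q1     q3   q4 
   q2     q5   q6 
   q3     q7   q8 
   q4     q9  q10 
   q5    q11  q12 
   q6    q13  q14 
   q7     q7   q8 
   q8     q9  q10 
   q9    q15  q16 
   q10   q13  q14 
   q11   q17  q18 
   q12   q19  q20 
   q13   q15  q16 
   q14   q13  q14 
   q15    q7   q8 
   q16    q9  q10 
 * q17   q17  q18 
 * q18   q19  q20 
 * q19   q11  q12 
 * q20   q21  q22 
   q21   q11  q12 
   q22   q21  q22 
(> = start, * = accepting)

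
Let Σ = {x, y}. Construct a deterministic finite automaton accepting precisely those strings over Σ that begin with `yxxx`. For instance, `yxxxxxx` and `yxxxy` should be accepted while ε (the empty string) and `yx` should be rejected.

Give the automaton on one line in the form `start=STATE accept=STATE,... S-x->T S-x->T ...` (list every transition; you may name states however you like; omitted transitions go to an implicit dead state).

start=s0 accept=s4 s0-x->s5 s0-y->s1 s1-x->s2 s1-y->s5 s2-x->s3 s2-y->s5 s3-x->s4 s3-y->s5 s4-x->s4 s4-y->s4 s5-x->s5 s5-y->s5

Walk along `yxxx` while the input agrees: from s0 take `y` to s1, and so on. Any deviation drops to the rejecting sink s5. Once s4 is reached the prefix is confirmed and every continuation is accepted.
A 6-state machine:
        x   y  
>  s0   s5  s1 
   s1   s2  s5 
   s2   s3  s5 
   s3   s4  s5 
 * s4   s4  s4 
   s5   s5  s5 
(> = start, * = accepting)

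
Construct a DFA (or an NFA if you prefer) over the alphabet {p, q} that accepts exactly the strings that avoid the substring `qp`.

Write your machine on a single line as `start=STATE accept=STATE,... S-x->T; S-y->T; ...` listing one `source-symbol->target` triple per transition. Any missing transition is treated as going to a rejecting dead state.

start=S0; accept=S0,S1; S0-p->S0; S0-q->S1; S1-p->S2; S1-q->S1; S2-p->S2; S2-q->S2

Track partial matches of the forbidden pattern `qp`. State S2 is a dead state reached once `qp` has occurred; every other state accepts. S0 means no part of `qp` is currently matched.
With 3 states:
        p   q  
>* S0   S0  S1 
 * S1   S2  S1 
   S2   S2  S2 
(> = start, * = accepting)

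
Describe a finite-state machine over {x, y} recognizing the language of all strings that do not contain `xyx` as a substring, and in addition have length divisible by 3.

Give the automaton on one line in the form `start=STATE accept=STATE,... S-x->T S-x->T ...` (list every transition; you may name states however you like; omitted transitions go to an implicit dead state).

start=s0 accept=s0,s6,s7 s0-x->s1 s0-y->s2 s1-x->s3 s1-y->s4 s2-x->s3 s2-y->s5 s3-x->s6 s3-y->s7 s4-x->s8 s4-y->s0 s5-x->s6 s5-y->s0 s6-x->s1 s6-y->s9 s7-x->s8 s7-y->s2 s8-x->s8 s8-y->s8 s9-x->s8 s9-y->s5

Handle the two conditions separately and then intersect. One (4 states) tracks partial matches of the forbidden pattern `xyx`; the other (3 states) tracks the input length modulo 3. Each combined state is a pair, one component from each; accept when both components accept. Equivalent product states are then merged.
10 states suffice.
        x   y  
>* s0   s1  s2 
   s1   s3  s4 
   s2   s3  s5 
   s3   s6  s7 
   s4   s8  s0 
   s5   s6  s0 
 * s6   s1  s9 
 * s7   s8  s2 
   s8   s8  s8 
   s9   s8  s5 
(> = start, * = accepting)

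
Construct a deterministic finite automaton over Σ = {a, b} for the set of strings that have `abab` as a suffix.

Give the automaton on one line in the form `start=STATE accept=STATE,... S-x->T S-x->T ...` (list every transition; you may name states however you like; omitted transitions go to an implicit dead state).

Remember how much of `abab` the current input suffix matches. State q0 means no match yet; q1 means the last symbol is `a`; q2 means the last 2 symbols are `ab`; q3 means the last 3 symbols are `aba`; q4 means the last 4 symbols are `abab`. Only q4 accepts. On a mismatch, fall back to the longest proper suffix that is still a prefix of `abab`.
        a   b  
>  q0   q1  q0 
   q1   q1  q2 
   q2   q3  q0 
   q3   q1  q4 
 * q4   q3  q0 
(> = start, * = accepting)

start=q0 accept=q4 q0-a->q1 q0-b->q0 q1-a->q1 q1-b->q2 q2-a->q3 q2-b->q0 q3-a->q1 q3-b->q4 q4-a->q3 q4-b->q0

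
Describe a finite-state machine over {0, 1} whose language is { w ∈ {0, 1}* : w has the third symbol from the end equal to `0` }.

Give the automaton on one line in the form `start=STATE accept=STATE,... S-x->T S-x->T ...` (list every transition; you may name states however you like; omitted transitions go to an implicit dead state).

A DFA must remember the last 3 symbols (since which symbol is third-to-last isn't known until the input ends). Use one state per possible window of the last ≤3 symbols; accept from those whose window starts with `0`.
With 15 states:
          0    1  
>  q0     q1   q2 
   q1     q3   q4 
   q2     q5   q6 
   q3     q7   q8 
   q4     q9  q10 
   q5    q11  q12 
   q6    q13  q14 
 * q7     q7   q8 
 * q8     q9  q10 
 * q9    q11  q12 
 * q10   q13  q14 
   q11    q7   q8 
   q12    q9  q10 
   q13   q11  q12 
   q14   q13  q14 
(> = start, * = accepting)

start=q0 accept=q7,q8,q9,q10 q0-0->q1 q0-1->q2 q1-0->q3 q1-1->q4 q2-0->q5 q2-1->q6 q3-0->q7 q3-1->q8 q4-0->q9 q4-1->q10 q5-0->q11 q5-1->q12 q6-0->q13 q6-1->q14 q7-0->q7 q7-1->q8 q8-0->q9 q8-1->q10 q9-0->q11 q9-1->q12 q10-0->q13 q10-1->q14 q11-0->q7 q11-1->q8 q12-0->q9 q12-1->q10 q13-0->q11 q13-1->q12 q14-0->q13 q14-1->q14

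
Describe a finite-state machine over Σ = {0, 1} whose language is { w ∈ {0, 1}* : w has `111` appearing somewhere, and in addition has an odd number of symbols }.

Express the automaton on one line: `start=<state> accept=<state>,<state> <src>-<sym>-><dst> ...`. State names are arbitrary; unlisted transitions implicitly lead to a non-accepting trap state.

Build one automaton per condition and run them in lockstep. The first has 4 states tracking whether and how much of `111` has been seen; the second has 2 states tracking the input length modulo 2. A product state is a pair (one from each), accepting exactly when both do.
       0  1 
>  A   B  C 
   B   A  D 
   C   A  E 
   D   B  F 
   E   B  G 
   F   A  H 
 * G   H  H 
   H   G  G 
(> = start, * = accepting)

start=A accept=G A-0->B A-1->C B-0->A B-1->D C-0->A C-1->E D-0->B D-1->F E-0->B E-1->G F-0->A F-1->H G-0->H G-1->H H-0->G H-1->G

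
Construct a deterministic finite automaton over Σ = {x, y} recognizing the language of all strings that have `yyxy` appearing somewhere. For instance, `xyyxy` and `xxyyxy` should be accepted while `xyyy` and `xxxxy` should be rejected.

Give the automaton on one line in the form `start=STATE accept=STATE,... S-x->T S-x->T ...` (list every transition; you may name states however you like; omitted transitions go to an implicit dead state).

States A..D record the length of the longest prefix of `yyxy` that matches the current input suffix. Reaching E means `yyxy` has been seen, and we stay there forever. Accept from E.
With 5 states:
       x  y 
>  A   A  B 
   B   A  C 
   C   D  C 
   D   A  E 
 * E   E  E 
(> = start, * = accepting)

start=A accept=E A-x->A A-y->B B-x->A B-y->C C-x->D C-y->C D-x->A D-y->E E-x->E E-y->E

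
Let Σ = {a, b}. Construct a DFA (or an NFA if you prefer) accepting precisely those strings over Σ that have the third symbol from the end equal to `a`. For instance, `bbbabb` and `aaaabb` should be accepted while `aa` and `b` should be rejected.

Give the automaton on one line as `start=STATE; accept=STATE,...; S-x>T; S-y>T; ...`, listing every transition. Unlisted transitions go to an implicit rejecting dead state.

A DFA must remember the last 3 symbols (since which symbol is third-to-last isn't known until the input ends). Use one state per possible window of the last ≤3 symbols; accept from those whose window starts with `a`.
With 15 states:
          a    b  
>  q0     q1   q2 
   q1     q3   q4 
   q2     q5   q6 
   q3     q7   q8 
   q4     q9  q10 
   q5    q11  q12 
   q6    q13  q14 
 * q7     q7   q8 
 * q8     q9  q10 
 * q9    q11  q12 
 * q10   q13  q14 
   q11    q7   q8 
   q12    q9  q10 
   q13   q11  q12 
   q14   q13  q14 
(> = start, * = accepting)

start=q0; accept=q7,q8,q9,q10; q0-a>q1; q0-b>q2; q1-a>q3; q1-b>q4; q2-a>q5; q2-b>q6; q3-a>q7; q3-b>q8; q4-a>q9; q4-b>q10; q5-a>q11; q5-b>q12; q6-a>q13; q6-b>q14; q7-a>q7; q7-b>q8; q8-a>q9; q8-b>q10; q9-a>q11; q9-b>q12; q10-a>q13; q10-b>q14; q11-a>q7; q11-b>q8; q12-a>q9; q12-b>q10; q13-a>q11; q13-b>q12; q14-a>q13; q14-b>q14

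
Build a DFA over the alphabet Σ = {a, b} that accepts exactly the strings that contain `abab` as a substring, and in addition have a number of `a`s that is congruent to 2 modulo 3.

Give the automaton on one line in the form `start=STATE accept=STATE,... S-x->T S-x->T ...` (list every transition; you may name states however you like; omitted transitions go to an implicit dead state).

Run two small machines in parallel and take their product. One (5 states) tracks whether and how much of `abab` has been seen; the other (3 states) tracks the count of `a`s modulo 3. Each combined state is a pair, one component from each; accept when both components accept.
15 states suffice.
          a    b  
>  s0     s1   s0 
   s1     s2   s3 
   s2     s4   s5 
   s3     s6   s7 
   s4     s1   s8 
   s5     s9  s10 
   s6     s4  s11 
   s7     s2   s7 
   s8    s12   s0 
   s9     s1  s13 
   s10    s4  s10 
 * s11   s13  s11 
   s12    s2  s14 
   s13   s14  s13 
   s14   s11  s14 
(> = start, * = accepting)

start=s0 accept=s11 s0-a->s1 s0-b->s0 s1-a->s2 s1-b->s3 s2-a->s4 s2-b->s5 s3-a->s6 s3-b->s7 s4-a->s1 s4-b->s8 s5-a->s9 s5-b->s10 s6-a->s4 s6-b->s11 s7-a->s2 s7-b->s7 s8-a->s12 s8-b->s0 s9-a->s1 s9-b->s13 s10-a->s4 s10-b->s10 s11-a->s13 s11-b->s11 s12-a->s2 s12-b->s14 s13-a->s14 s13-b->s13 s14-a->s11 s14-b->s14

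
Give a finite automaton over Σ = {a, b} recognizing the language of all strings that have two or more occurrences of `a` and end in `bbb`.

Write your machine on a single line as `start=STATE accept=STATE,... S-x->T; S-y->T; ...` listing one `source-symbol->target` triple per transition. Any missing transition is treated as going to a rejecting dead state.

start=S0; accept=S5; S0-a->S1; S0-b->S0; S1-a->S2; S1-b->S1; S2-a->S2; S2-b->S3; S3-a->S2; S3-b->S4; S4-a->S2; S4-b->S5; S5-a->S2; S5-b->S5

Build one automaton per condition and run them in lockstep. The first has 4 states tracking the count of `a`s, saturating at 3; the second has 4 states tracking how much of the suffix `bbb` has currently been matched. A product state is a pair (one from each), accepting exactly when both do. Minimizing collapses redundant product states.
        a   b  
>  S0   S1  S0 
   S1   S2  S1 
   S2   S2  S3 
   S3   S2  S4 
   S4   S2  S5 
 * S5   S2  S5 
(> = start, * = accepting)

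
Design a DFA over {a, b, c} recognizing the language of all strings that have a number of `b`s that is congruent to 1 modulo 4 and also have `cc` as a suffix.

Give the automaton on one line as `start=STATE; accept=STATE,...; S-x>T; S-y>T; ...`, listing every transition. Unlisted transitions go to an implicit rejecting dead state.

start=q0; accept=q8; q0-a>q0; q0-b>q1; q0-c>q2; q1-a>q1; q1-b>q3; q1-c>q4; q2-a>q0; q2-b>q1; q2-c>q5; q3-a>q3; q3-b>q6; q3-c>q7; q4-a>q1; q4-b>q3; q4-c>q8; q5-a>q0; q5-b>q1; q5-c>q5; q6-a>q6; q6-b>q0; q6-c>q9; q7-a>q3; q7-b>q6; q7-c>q10; q8-a>q1; q8-b>q3; q8-c>q8; q9-a>q6; q9-b>q0; q9-c>q11; q10-a>q3; q10-b>q6; q10-c>q10; q11-a>q6; q11-b>q0; q11-c>q11

Build one automaton per condition and run them in lockstep. The first has 4 states tracking the count of `b`s modulo 4; the second has 3 states tracking how much of the suffix `cc` has currently been matched. A product state is a pair (one from each), accepting exactly when both do.
          a    b    c  
>  q0     q0   q1   q2 
   q1     q1   q3   q4 
   q2     q0   q1   q5 
   q3     q3   q6   q7 
   q4     q1   q3   q8 
   q5     q0   q1   q5 
   q6     q6   q0   q9 
   q7     q3   q6  q10 
 * q8     q1   q3   q8 
   q9     q6   q0  q11 
   q10    q3   q6  q10 
   q11    q6   q0  q11 
(> = start, * = accepting)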